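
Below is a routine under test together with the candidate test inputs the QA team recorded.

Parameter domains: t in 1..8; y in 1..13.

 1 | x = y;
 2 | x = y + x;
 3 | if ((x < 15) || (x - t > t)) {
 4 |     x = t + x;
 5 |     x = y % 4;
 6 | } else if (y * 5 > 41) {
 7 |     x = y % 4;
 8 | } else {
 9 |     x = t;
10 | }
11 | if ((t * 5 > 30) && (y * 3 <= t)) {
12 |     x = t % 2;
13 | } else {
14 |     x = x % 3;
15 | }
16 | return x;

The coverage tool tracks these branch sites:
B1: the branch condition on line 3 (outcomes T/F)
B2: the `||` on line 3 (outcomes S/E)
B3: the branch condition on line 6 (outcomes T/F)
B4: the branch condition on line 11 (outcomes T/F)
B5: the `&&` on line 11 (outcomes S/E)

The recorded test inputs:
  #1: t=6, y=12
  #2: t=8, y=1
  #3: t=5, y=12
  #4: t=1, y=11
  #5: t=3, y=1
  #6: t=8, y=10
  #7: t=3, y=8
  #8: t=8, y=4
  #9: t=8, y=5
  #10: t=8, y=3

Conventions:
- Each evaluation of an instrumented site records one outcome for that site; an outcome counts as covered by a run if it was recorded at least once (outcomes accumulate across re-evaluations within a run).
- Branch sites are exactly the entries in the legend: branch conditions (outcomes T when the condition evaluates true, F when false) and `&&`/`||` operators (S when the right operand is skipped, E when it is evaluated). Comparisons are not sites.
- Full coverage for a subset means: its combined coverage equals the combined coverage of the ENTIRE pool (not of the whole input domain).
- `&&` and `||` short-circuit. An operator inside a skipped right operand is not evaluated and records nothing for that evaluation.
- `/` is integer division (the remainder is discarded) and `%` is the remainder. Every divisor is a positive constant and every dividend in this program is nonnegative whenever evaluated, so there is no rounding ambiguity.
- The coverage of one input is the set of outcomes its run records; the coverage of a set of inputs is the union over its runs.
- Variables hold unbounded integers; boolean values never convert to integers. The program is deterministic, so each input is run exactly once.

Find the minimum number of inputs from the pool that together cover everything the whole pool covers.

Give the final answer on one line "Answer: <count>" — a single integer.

run #1 (t=6, y=12) runs B2->E, B1->T, B5->S, B4->F; records B1=T, B2=E, B4=F, B5=S
run #2 (t=8, y=1) runs B2->S, B1->T, B5->E, B4->T; records B1=T, B2=S, B4=T, B5=E
run #3 (t=5, y=12) runs B2->E, B1->T, B5->S, B4->F; records B1=T, B2=E, B4=F, B5=S
run #4 (t=1, y=11) runs B2->E, B1->T, B5->S, B4->F; records B1=T, B2=E, B4=F, B5=S
run #5 (t=3, y=1) runs B2->S, B1->T, B5->S, B4->F; records B1=T, B2=S, B4=F, B5=S
run #6 (t=8, y=10) runs B2->E, B1->T, B5->E, B4->F; records B1=T, B2=E, B4=F, B5=E
run #7 (t=3, y=8) runs B2->E, B1->T, B5->S, B4->F; records B1=T, B2=E, B4=F, B5=S
run #8 (t=8, y=4) runs B2->S, B1->T, B5->E, B4->F; records B1=T, B2=S, B4=F, B5=E
run #9 (t=8, y=5) runs B2->S, B1->T, B5->E, B4->F; records B1=T, B2=S, B4=F, B5=E
run #10 (t=8, y=3) runs B2->S, B1->T, B5->E, B4->F; records B1=T, B2=S, B4=F, B5=E
the full pool covers 7 outcomes: B1=T, B2=S, B2=E, B4=T, B4=F, B5=S, B5=E
no size-1 subset reaches all 7 outcomes (best union: 4/7)
size 2: inputs {1, 2} cover all 7 outcomes, and no lexicographically smaller subset of this size does

Answer: 2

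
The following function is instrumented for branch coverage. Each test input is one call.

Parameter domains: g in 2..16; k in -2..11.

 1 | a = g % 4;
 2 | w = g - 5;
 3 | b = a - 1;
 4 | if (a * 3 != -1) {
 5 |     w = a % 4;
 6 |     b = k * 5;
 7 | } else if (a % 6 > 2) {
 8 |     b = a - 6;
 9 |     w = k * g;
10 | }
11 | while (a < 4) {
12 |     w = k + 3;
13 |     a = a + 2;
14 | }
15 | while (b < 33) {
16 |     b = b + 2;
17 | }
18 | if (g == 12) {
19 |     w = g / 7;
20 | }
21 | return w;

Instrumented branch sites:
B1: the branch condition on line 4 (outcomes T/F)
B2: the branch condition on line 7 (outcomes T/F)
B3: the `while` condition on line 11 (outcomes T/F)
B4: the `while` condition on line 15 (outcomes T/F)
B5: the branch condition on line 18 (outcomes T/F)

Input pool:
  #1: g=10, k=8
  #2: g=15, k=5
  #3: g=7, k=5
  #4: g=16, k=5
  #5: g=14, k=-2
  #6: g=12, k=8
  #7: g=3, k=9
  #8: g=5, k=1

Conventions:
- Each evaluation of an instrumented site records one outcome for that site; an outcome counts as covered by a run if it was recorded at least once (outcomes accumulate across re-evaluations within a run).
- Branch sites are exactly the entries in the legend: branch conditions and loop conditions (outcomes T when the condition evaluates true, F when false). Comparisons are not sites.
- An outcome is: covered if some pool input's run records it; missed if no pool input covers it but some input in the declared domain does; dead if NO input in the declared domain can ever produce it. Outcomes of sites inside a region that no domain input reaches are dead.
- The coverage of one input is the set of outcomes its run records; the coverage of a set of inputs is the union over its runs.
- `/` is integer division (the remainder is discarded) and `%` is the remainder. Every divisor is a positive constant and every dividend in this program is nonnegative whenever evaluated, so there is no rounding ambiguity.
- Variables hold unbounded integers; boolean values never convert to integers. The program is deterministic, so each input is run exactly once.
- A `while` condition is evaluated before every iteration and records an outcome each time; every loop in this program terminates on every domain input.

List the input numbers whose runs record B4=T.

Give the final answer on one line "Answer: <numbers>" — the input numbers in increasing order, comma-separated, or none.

input #1 (g=10, k=8): never hits B4=T
input #2 (g=15, k=5): hits B4=T
input #3 (g=7, k=5): hits B4=T
input #4 (g=16, k=5): hits B4=T
input #5 (g=14, k=-2): hits B4=T
input #6 (g=12, k=8): never hits B4=T
input #7 (g=3, k=9): never hits B4=T
input #8 (g=5, k=1): hits B4=T

Answer: 2, 3, 4, 5, 8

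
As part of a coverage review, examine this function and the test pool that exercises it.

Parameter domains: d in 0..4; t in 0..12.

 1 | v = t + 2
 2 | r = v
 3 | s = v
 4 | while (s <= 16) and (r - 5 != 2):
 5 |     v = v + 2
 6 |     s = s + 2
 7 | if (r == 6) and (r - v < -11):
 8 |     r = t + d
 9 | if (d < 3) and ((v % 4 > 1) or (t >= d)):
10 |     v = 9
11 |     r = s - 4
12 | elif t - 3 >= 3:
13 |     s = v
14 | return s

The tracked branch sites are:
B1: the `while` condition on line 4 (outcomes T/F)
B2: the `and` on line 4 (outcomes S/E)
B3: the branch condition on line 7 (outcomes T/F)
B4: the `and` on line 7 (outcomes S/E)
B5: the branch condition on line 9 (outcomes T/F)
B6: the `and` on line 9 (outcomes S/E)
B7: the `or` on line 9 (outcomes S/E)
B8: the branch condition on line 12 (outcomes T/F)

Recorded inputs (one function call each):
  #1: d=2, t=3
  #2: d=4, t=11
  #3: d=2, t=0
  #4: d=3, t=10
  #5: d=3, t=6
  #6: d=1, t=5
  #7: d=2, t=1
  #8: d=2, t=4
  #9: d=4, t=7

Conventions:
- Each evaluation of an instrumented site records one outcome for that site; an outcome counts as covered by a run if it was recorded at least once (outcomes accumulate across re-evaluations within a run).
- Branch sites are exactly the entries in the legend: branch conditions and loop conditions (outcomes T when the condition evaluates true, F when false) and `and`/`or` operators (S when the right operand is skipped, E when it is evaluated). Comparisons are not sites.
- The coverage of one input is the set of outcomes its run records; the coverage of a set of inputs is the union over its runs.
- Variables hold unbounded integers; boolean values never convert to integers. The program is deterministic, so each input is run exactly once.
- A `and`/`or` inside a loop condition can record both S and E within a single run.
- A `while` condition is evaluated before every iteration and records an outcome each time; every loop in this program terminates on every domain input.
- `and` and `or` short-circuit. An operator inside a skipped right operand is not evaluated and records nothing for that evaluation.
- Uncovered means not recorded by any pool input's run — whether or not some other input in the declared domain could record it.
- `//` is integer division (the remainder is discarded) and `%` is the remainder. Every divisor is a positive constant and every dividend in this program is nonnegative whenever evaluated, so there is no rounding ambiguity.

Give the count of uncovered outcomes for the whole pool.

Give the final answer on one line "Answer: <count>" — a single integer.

run #1 (d=2, t=3) runs B2->E, B1->T, B2->E, B1->T, B2->E, B1->T, B2->E, B1->T, B2->E, B1->T, B2->E, B1->T, B2->S, B1->F, ...; records B1=T, B1=F, B2=S, B2=E, B3=F, B4=S, B5=T, B6=E, B7=E
run #2 (d=4, t=11) runs B2->E, B1->T, B2->E, B1->T, B2->S, B1->F, B4->S, B3->F, B6->S, B5->F, B8->T; records B1=T, B1=F, B2=S, B2=E, B3=F, B4=S, B5=F, B6=S, B8=T
run #3 (d=2, t=0) runs B2->E, B1->T, B2->E, B1->T, B2->E, B1->T, B2->E, B1->T, B2->E, B1->T, B2->E, B1->T, B2->E, B1->T, ...; records B1=T, B1=F, B2=S, B2=E, B3=F, B4=S, B5=T, B6=E, B7=S
run #4 (d=3, t=10) runs B2->E, B1->T, B2->E, B1->T, B2->E, B1->T, B2->S, B1->F, B4->S, B3->F, B6->S, B5->F, B8->T; records B1=T, B1=F, B2=S, B2=E, B3=F, B4=S, B5=F, B6=S, B8=T
run #5 (d=3, t=6) runs B2->E, B1->T, B2->E, B1->T, B2->E, B1->T, B2->E, B1->T, B2->E, B1->T, B2->S, B1->F, B4->S, B3->F, ...; records B1=T, B1=F, B2=S, B2=E, B3=F, B4=S, B5=F, B6=S, B8=T
run #6 (d=1, t=5) runs B2->E, B1->F, B4->S, B3->F, B6->E, B7->S, B5->T; records B1=F, B2=E, B3=F, B4=S, B5=T, B6=E, B7=S
run #7 (d=2, t=1) runs B2->E, B1->T, B2->E, B1->T, B2->E, B1->T, B2->E, B1->T, B2->E, B1->T, B2->E, B1->T, B2->E, B1->T, ...; records B1=T, B1=F, B2=S, B2=E, B3=F, B4=S, B5=F, B6=E, B7=E, B8=F
run #8 (d=2, t=4) runs B2->E, B1->T, B2->E, B1->T, B2->E, B1->T, B2->E, B1->T, B2->E, B1->T, B2->E, B1->T, B2->S, B1->F, ...; records B1=T, B1=F, B2=S, B2=E, B3=T, B4=E, B5=T, B6=E, B7=S
run #9 (d=4, t=7) runs B2->E, B1->T, B2->E, B1->T, B2->E, B1->T, B2->E, B1->T, B2->S, B1->F, B4->S, B3->F, B6->S, B5->F, ...; records B1=T, B1=F, B2=S, B2=E, B3=F, B4=S, B5=F, B6=S, B8=T
union over the pool: B1=T, B1=F, B2=S, B2=E, B3=T, B3=F, B4=S, B4=E, B5=T, B5=F, B6=S, B6=E, B7=S, B7=E, B8=T, B8=F
uncovered (0 of 16): none

Answer: 0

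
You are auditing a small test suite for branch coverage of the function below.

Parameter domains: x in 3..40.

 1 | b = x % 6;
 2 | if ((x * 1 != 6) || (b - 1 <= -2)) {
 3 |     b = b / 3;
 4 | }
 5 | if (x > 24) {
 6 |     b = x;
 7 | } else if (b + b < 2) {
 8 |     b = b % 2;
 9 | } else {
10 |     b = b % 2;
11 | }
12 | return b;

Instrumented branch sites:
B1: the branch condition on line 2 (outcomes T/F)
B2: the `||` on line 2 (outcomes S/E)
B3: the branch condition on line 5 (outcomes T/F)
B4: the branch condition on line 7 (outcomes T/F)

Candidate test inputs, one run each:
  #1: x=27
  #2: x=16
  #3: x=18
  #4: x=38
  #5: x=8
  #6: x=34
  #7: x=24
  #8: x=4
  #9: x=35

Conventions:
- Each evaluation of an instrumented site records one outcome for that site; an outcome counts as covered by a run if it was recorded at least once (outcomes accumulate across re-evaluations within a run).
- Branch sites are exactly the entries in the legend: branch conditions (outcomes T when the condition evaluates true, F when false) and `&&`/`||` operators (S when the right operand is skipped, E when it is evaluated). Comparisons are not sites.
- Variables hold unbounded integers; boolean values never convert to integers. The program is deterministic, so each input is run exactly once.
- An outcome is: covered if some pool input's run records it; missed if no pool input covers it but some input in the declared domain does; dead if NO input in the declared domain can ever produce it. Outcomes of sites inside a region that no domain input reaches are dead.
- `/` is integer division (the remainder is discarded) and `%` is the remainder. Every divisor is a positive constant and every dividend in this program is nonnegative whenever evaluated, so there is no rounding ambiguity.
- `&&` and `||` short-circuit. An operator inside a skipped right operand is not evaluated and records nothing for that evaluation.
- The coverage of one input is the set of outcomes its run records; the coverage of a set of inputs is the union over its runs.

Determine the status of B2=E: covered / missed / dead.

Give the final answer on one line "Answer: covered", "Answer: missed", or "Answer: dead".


no pool input records B2=E
but domain input (x=6) does record it -> reachable, so missed
Answer: missed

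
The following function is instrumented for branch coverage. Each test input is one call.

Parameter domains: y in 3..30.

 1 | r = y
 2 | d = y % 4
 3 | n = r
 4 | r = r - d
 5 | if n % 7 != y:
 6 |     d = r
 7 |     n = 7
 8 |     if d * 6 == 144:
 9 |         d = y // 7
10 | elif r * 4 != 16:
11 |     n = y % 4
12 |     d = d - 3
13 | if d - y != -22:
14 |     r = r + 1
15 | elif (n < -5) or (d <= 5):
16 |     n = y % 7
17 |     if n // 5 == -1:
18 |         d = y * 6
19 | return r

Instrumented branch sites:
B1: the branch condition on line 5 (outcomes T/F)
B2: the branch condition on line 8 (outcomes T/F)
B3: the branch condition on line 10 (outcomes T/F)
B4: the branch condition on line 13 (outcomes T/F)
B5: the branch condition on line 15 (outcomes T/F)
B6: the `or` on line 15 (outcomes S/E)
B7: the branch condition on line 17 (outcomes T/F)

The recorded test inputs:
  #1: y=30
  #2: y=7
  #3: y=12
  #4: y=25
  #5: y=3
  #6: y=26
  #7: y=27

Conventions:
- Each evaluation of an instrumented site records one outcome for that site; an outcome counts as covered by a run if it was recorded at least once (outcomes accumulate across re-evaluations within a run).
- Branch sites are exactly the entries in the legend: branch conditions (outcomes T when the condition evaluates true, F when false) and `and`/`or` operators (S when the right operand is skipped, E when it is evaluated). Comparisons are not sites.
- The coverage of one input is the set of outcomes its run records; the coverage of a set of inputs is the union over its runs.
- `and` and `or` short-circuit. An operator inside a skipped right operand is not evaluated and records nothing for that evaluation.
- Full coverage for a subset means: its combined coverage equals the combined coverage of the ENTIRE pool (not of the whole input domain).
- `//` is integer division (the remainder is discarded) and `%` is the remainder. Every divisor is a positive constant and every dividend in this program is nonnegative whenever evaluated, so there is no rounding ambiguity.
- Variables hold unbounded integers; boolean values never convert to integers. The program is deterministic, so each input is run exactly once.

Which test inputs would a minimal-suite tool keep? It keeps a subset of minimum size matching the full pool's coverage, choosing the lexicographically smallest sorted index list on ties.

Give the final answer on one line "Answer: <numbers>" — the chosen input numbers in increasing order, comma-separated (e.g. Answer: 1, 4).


#1 (y=30) -> covered: B1=T, B2=F, B4=T
#2 (y=7) -> covered: B1=T, B2=F, B4=T
#3 (y=12) -> covered: B1=T, B2=F, B4=T
#4 (y=25) -> covered: B1=T, B2=T, B4=F, B5=T, B6=E, B7=F
#5 (y=3) -> covered: B1=F, B3=T, B4=T
#6 (y=26) -> covered: B1=T, B2=T, B4=T
#7 (y=27) -> covered: B1=T, B2=T, B4=T
union over all inputs: B1=T, B1=F, B2=T, B2=F, B3=T, B4=T, B4=F, B5=T, B6=E, B7=F (10 outcomes)
size 1 is not enough: best union over all size-1 subsets is 6/10
size 2 is not enough: best union over all size-2 subsets is 9/10
size 3: inputs {1, 4, 5} cover all 10 outcomes, and no lexicographically smaller subset of this size does
Answer: 1, 4, 5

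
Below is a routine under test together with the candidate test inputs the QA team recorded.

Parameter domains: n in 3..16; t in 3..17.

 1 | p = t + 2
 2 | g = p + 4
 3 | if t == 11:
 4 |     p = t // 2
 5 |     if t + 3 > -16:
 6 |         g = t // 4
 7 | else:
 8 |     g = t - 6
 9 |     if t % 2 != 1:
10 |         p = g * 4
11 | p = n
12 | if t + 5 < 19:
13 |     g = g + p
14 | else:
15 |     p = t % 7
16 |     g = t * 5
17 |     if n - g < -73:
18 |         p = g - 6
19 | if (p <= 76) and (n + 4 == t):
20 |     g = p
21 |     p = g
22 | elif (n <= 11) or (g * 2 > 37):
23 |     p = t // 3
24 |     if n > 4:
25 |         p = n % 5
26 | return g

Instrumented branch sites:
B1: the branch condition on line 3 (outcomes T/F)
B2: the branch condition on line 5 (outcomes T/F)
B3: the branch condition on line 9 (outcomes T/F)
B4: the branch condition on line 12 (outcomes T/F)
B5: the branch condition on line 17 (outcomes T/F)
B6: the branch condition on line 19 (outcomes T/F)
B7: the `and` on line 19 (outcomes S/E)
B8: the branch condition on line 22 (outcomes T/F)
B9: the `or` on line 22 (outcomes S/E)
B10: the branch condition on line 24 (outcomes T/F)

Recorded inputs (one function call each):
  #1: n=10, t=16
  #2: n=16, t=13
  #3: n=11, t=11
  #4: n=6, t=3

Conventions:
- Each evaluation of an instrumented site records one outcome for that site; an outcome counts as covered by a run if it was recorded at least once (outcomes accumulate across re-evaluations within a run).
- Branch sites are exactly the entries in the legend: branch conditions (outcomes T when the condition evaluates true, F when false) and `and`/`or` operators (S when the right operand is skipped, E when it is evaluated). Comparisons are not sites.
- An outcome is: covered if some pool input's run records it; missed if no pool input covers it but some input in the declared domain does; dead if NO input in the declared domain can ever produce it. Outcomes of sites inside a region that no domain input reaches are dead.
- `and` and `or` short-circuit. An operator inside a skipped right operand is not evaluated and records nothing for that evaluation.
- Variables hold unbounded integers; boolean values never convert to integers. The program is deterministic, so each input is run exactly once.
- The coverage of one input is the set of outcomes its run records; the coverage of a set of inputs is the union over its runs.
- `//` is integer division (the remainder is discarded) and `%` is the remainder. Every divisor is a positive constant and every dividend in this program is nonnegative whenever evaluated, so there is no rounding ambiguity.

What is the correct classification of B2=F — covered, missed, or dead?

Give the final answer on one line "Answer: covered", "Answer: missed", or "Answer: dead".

no pool input records B2=F
checking all 210 inputs in the declared domain: B2=F is never recorded -> dead

Answer: dead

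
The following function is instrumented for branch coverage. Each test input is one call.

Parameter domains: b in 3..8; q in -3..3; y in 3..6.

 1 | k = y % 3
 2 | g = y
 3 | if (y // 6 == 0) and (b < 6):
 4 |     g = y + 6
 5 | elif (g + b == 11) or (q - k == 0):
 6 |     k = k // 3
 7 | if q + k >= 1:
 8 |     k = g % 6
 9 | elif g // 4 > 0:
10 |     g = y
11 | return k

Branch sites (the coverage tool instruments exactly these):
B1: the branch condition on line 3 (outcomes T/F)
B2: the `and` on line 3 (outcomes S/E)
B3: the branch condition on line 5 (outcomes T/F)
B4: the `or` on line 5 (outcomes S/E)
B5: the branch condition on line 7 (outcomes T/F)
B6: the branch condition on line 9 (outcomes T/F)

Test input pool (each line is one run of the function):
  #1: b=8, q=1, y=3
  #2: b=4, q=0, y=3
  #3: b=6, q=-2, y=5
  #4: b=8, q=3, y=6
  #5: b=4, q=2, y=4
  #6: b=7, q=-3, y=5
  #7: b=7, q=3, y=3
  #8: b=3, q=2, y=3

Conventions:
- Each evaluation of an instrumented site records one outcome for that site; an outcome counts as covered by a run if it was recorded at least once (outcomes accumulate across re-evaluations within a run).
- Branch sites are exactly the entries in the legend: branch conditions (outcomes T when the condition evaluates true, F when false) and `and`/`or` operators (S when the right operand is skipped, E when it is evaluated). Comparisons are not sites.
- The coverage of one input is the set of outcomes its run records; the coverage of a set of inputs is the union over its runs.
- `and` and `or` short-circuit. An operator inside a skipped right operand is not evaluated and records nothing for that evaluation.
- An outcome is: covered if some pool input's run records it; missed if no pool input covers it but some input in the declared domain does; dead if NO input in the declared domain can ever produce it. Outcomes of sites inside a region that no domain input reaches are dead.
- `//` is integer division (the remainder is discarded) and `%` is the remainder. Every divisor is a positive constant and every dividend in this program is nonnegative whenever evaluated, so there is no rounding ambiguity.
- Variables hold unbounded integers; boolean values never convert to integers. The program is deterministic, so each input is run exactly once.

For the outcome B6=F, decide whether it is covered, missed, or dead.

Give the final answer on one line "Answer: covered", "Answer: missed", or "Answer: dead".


no pool input records B6=F
but domain input (b=6, q=-3, y=3) does record it -> reachable, so missed
Answer: missed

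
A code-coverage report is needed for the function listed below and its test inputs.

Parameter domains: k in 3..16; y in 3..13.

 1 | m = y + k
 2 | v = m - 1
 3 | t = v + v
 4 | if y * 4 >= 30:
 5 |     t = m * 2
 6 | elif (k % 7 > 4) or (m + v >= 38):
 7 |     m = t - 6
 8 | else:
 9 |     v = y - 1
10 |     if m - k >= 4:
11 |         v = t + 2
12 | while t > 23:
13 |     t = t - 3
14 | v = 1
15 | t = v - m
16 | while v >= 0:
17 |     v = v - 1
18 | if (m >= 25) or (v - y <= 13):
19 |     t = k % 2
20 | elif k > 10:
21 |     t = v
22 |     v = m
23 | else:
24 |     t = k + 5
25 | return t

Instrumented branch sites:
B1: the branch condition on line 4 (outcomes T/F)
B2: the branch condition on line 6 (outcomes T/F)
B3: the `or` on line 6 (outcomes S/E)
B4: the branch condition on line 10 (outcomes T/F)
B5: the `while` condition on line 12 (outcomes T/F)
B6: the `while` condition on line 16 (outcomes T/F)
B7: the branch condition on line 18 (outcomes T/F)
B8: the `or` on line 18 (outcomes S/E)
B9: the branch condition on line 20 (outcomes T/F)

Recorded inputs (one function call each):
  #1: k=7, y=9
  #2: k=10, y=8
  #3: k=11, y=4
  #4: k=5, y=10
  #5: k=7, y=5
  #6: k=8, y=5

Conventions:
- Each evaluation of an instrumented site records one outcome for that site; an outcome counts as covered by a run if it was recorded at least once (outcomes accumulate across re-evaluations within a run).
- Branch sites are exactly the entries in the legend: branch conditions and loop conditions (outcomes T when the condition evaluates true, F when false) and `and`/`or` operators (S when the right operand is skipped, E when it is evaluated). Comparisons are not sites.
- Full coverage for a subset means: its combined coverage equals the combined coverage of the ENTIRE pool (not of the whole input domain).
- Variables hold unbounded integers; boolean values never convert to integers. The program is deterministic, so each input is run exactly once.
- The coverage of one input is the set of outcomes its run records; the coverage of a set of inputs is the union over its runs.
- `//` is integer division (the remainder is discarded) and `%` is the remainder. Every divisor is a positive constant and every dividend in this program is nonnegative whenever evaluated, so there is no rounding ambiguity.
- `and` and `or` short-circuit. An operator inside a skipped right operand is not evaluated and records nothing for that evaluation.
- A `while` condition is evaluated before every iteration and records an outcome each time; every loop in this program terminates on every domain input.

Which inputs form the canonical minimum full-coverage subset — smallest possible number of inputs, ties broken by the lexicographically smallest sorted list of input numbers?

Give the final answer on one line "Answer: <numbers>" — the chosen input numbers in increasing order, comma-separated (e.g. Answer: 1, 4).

run #1 (k=7, y=9) runs B1->T, B5->T, B5->T, B5->T, B5->F, B6->T, B6->T, B6->F, B8->E, B7->T; records B1=T, B5=T, B5=F, B6=T, B6=F, B7=T, B8=E
run #2 (k=10, y=8) runs B1->T, B5->T, B5->T, B5->T, B5->T, B5->T, B5->F, B6->T, B6->T, B6->F, B8->E, B7->T; records B1=T, B5=T, B5=F, B6=T, B6=F, B7=T, B8=E
run #3 (k=11, y=4) runs B1->F, B3->E, B2->F, B4->T, B5->T, B5->T, B5->F, B6->T, B6->T, B6->F, B8->E, B7->T; records B1=F, B2=F, B3=E, B4=T, B5=T, B5=F, B6=T, B6=F, B7=T, B8=E
run #4 (k=5, y=10) runs B1->T, B5->T, B5->T, B5->T, B5->F, B6->T, B6->T, B6->F, B8->E, B7->T; records B1=T, B5=T, B5=F, B6=T, B6=F, B7=T, B8=E
run #5 (k=7, y=5) runs B1->F, B3->E, B2->F, B4->T, B5->F, B6->T, B6->T, B6->F, B8->E, B7->T; records B1=F, B2=F, B3=E, B4=T, B5=F, B6=T, B6=F, B7=T, B8=E
run #6 (k=8, y=5) runs B1->F, B3->E, B2->F, B4->T, B5->T, B5->F, B6->T, B6->T, B6->F, B8->E, B7->T; records B1=F, B2=F, B3=E, B4=T, B5=T, B5=F, B6=T, B6=F, B7=T, B8=E
pool-wide coverage (11 outcomes): B1=T, B1=F, B2=F, B3=E, B4=T, B5=T, B5=F, B6=T, B6=F, B7=T, B8=E
checked all size-1 subsets: none covers 11 outcomes (max 10/11)
inputs {1, 3} (size 2) cover everything; no size-2 subset with a lexicographically smaller index list covers all 11

Answer: 1, 3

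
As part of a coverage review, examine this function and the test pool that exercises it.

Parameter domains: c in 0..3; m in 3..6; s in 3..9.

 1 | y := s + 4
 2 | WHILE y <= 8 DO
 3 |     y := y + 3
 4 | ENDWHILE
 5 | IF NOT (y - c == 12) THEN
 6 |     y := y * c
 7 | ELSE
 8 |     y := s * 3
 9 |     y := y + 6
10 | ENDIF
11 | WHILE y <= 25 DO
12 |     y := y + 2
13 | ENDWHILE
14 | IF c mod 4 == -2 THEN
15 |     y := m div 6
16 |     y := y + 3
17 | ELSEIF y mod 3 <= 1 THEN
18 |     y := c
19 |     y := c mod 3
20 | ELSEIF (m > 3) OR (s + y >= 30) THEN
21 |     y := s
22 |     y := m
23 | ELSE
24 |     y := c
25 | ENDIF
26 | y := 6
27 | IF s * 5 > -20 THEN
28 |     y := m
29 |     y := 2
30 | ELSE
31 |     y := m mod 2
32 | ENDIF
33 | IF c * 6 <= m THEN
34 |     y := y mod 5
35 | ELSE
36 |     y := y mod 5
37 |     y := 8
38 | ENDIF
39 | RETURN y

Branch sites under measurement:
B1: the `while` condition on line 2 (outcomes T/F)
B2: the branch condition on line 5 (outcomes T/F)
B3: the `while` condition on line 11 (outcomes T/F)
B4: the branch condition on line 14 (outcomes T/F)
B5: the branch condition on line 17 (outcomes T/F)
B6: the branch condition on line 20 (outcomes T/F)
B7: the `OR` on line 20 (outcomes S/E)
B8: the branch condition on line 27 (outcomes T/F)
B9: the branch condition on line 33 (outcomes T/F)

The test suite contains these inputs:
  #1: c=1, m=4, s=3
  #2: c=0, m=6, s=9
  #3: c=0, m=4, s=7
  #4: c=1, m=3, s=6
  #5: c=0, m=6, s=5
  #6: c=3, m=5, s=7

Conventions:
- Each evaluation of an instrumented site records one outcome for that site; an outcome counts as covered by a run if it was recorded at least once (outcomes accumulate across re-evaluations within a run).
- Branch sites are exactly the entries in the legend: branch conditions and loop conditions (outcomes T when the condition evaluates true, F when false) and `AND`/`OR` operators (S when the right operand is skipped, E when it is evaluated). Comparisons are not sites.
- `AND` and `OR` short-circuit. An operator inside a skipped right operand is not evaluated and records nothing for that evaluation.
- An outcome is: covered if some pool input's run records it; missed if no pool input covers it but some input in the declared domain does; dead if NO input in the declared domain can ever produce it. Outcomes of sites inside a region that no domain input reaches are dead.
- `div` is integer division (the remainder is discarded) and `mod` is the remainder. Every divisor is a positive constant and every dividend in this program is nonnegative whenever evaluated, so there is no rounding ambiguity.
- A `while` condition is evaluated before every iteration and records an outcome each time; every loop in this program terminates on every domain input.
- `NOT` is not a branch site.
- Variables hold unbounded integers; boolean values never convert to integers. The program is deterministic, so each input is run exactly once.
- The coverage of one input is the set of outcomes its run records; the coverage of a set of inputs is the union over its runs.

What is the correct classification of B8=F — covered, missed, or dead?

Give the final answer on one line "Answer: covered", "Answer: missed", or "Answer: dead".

no pool input records B8=F
checking all 112 inputs in the declared domain: B8=F is never recorded -> dead

Answer: dead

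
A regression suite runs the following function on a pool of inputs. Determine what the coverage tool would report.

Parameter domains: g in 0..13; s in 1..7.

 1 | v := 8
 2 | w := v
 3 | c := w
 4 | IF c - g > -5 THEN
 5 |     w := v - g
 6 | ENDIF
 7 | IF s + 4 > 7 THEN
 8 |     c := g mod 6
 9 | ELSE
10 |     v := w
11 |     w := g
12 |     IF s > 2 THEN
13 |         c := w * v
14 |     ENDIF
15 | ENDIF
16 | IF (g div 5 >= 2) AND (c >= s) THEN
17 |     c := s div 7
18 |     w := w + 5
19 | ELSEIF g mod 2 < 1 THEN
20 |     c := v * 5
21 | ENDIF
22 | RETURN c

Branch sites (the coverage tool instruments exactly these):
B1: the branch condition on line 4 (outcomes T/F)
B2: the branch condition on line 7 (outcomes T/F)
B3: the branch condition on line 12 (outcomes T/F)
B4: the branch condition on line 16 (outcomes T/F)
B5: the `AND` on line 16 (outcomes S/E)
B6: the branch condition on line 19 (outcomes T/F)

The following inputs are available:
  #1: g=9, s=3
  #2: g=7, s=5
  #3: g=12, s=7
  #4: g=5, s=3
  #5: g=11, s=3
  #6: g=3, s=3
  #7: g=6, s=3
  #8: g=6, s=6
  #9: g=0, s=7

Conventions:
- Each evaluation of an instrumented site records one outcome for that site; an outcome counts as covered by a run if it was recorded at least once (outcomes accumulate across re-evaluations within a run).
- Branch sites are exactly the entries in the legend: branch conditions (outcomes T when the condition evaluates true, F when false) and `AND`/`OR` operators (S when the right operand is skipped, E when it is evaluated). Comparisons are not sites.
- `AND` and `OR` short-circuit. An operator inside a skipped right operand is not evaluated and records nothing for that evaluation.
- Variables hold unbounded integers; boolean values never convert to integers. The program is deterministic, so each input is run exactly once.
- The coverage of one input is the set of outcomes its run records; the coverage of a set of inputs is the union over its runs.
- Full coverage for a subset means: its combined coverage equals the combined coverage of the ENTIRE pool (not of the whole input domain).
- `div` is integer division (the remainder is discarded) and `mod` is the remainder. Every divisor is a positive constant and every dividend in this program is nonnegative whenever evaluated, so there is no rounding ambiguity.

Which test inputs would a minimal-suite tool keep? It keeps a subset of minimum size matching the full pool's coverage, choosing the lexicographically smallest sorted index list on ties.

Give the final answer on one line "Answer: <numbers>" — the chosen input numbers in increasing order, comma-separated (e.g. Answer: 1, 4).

#1 (g=9, s=3) -> B1->T, B2->F, B3->T, B5->S, B4->F, B6->F; covered: B1=T, B2=F, B3=T, B4=F, B5=S, B6=F
#2 (g=7, s=5) -> B1->T, B2->T, B5->S, B4->F, B6->F; covered: B1=T, B2=T, B4=F, B5=S, B6=F
#3 (g=12, s=7) -> B1->T, B2->T, B5->E, B4->F, B6->T; covered: B1=T, B2=T, B4=F, B5=E, B6=T
#4 (g=5, s=3) -> B1->T, B2->F, B3->T, B5->S, B4->F, B6->F; covered: B1=T, B2=F, B3=T, B4=F, B5=S, B6=F
#5 (g=11, s=3) -> B1->T, B2->F, B3->T, B5->E, B4->F, B6->F; covered: B1=T, B2=F, B3=T, B4=F, B5=E, B6=F
#6 (g=3, s=3) -> B1->T, B2->F, B3->T, B5->S, B4->F, B6->F; covered: B1=T, B2=F, B3=T, B4=F, B5=S, B6=F
#7 (g=6, s=3) -> B1->T, B2->F, B3->T, B5->S, B4->F, B6->T; covered: B1=T, B2=F, B3=T, B4=F, B5=S, B6=T
#8 (g=6, s=6) -> B1->T, B2->T, B5->S, B4->F, B6->T; covered: B1=T, B2=T, B4=F, B5=S, B6=T
#9 (g=0, s=7) -> B1->T, B2->T, B5->S, B4->F, B6->T; covered: B1=T, B2=T, B4=F, B5=S, B6=T
pool-wide coverage (9 outcomes): B1=T, B2=T, B2=F, B3=T, B4=F, B5=S, B5=E, B6=T, B6=F
every size-1 subset falls short of the 9 outcomes (best: 6/9)
at size 2, {1, 3} reaches all 9 outcomes; every lexicographically earlier size-2 subset fails

Answer: 1, 3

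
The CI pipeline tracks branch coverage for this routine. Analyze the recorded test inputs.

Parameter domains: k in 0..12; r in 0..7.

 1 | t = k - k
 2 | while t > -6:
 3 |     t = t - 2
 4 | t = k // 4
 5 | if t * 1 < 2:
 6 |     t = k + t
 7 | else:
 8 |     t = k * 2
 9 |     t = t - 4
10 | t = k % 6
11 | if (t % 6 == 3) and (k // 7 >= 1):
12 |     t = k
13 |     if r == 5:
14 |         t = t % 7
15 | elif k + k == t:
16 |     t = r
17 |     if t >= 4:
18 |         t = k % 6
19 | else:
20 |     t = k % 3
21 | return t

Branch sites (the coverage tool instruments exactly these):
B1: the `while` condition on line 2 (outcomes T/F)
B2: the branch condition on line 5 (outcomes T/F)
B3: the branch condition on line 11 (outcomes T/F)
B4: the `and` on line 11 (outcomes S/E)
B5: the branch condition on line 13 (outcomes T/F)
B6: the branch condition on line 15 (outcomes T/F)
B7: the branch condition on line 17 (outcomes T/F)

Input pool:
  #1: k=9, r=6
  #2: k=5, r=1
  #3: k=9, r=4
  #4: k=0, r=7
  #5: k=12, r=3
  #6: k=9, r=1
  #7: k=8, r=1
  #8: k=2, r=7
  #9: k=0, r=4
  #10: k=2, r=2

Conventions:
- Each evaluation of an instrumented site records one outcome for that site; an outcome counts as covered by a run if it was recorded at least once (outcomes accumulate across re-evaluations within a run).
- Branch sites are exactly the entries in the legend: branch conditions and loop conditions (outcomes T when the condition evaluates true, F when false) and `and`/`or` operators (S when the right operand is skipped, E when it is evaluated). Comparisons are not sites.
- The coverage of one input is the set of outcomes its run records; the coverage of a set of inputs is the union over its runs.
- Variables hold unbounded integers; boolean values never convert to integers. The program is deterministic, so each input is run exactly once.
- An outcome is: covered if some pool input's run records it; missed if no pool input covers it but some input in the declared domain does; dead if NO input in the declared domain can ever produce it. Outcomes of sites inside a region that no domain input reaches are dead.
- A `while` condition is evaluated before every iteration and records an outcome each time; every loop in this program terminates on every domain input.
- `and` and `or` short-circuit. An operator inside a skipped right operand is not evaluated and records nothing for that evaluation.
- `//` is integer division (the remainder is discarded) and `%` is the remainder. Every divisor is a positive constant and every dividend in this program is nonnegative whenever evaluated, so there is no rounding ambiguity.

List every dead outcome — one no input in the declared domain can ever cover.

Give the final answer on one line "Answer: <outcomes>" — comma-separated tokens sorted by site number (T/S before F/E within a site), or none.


sweeping the full domain (104 inputs) for each outcome:
  reachable outcomes have witnesses, e.g. B1=T (e.g. k=0, r=0), B1=F (e.g. k=0, r=0), B2=T (e.g. k=0, r=0), B2=F (e.g. k=8, r=0)
Answer: none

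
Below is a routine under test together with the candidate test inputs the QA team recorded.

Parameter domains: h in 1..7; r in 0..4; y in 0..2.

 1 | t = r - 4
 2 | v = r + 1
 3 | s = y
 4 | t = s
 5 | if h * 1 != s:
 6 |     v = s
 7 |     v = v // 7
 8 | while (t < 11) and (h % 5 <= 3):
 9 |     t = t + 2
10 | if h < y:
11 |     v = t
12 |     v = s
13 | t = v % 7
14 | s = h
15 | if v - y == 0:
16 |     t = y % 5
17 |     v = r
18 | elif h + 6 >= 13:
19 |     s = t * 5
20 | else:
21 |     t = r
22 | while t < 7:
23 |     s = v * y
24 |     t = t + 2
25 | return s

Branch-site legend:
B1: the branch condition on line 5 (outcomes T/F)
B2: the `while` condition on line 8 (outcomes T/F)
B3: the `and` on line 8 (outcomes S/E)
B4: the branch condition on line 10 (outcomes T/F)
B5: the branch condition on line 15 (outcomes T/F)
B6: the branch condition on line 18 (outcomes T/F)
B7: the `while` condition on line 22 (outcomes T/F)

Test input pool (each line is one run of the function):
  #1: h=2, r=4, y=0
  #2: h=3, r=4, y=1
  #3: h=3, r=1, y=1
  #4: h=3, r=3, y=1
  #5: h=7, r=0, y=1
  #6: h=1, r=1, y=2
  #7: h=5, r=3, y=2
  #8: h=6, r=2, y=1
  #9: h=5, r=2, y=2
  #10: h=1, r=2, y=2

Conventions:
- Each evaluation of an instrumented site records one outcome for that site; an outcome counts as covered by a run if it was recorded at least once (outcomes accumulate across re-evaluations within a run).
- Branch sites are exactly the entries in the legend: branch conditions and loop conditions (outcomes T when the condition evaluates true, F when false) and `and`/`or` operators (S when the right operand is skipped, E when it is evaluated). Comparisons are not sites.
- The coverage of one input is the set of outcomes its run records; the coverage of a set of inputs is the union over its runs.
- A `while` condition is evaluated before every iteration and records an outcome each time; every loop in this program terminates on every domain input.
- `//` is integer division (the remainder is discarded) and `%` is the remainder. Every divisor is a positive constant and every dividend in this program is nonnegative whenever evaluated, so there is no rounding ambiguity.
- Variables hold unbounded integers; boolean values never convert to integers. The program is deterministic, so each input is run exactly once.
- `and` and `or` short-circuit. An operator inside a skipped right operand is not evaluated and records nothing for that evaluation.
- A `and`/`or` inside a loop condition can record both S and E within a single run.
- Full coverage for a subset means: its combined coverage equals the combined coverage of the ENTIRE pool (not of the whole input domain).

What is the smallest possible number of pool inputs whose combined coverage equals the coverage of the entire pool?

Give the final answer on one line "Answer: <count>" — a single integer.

test 1 (h=2, r=4, y=0) fires B1->T, B3->E, B2->T, B3->E, B2->T, B3->E, B2->T, B3->E, B2->T, B3->E, B2->T, B3->E, B2->T, B3->S, ...; hits B1=T, B2=T, B2=F, B3=S, B3=E, B4=F, B5=T, B7=T, B7=F
test 2 (h=3, r=4, y=1) fires B1->T, B3->E, B2->T, B3->E, B2->T, B3->E, B2->T, B3->E, B2->T, B3->E, B2->T, B3->S, B2->F, B4->F, ...; hits B1=T, B2=T, B2=F, B3=S, B3=E, B4=F, B5=F, B6=F, B7=T, B7=F
test 3 (h=3, r=1, y=1) fires B1->T, B3->E, B2->T, B3->E, B2->T, B3->E, B2->T, B3->E, B2->T, B3->E, B2->T, B3->S, B2->F, B4->F, ...; hits B1=T, B2=T, B2=F, B3=S, B3=E, B4=F, B5=F, B6=F, B7=T, B7=F
test 4 (h=3, r=3, y=1) fires B1->T, B3->E, B2->T, B3->E, B2->T, B3->E, B2->T, B3->E, B2->T, B3->E, B2->T, B3->S, B2->F, B4->F, ...; hits B1=T, B2=T, B2=F, B3=S, B3=E, B4=F, B5=F, B6=F, B7=T, B7=F
test 5 (h=7, r=0, y=1) fires B1->T, B3->E, B2->T, B3->E, B2->T, B3->E, B2->T, B3->E, B2->T, B3->E, B2->T, B3->S, B2->F, B4->F, ...; hits B1=T, B2=T, B2=F, B3=S, B3=E, B4=F, B5=F, B6=T, B7=T, B7=F
test 6 (h=1, r=1, y=2) fires B1->T, B3->E, B2->T, B3->E, B2->T, B3->E, B2->T, B3->E, B2->T, B3->E, B2->T, B3->S, B2->F, B4->T, ...; hits B1=T, B2=T, B2=F, B3=S, B3=E, B4=T, B5=T, B7=T, B7=F
test 7 (h=5, r=3, y=2) fires B1->T, B3->E, B2->T, B3->E, B2->T, B3->E, B2->T, B3->E, B2->T, B3->E, B2->T, B3->S, B2->F, B4->F, ...; hits B1=T, B2=T, B2=F, B3=S, B3=E, B4=F, B5=F, B6=F, B7=T, B7=F
test 8 (h=6, r=2, y=1) fires B1->T, B3->E, B2->T, B3->E, B2->T, B3->E, B2->T, B3->E, B2->T, B3->E, B2->T, B3->S, B2->F, B4->F, ...; hits B1=T, B2=T, B2=F, B3=S, B3=E, B4=F, B5=F, B6=F, B7=T, B7=F
test 9 (h=5, r=2, y=2) fires B1->T, B3->E, B2->T, B3->E, B2->T, B3->E, B2->T, B3->E, B2->T, B3->E, B2->T, B3->S, B2->F, B4->F, ...; hits B1=T, B2=T, B2=F, B3=S, B3=E, B4=F, B5=F, B6=F, B7=T, B7=F
test 10 (h=1, r=2, y=2) fires B1->T, B3->E, B2->T, B3->E, B2->T, B3->E, B2->T, B3->E, B2->T, B3->E, B2->T, B3->S, B2->F, B4->T, ...; hits B1=T, B2=T, B2=F, B3=S, B3=E, B4=T, B5=T, B7=T, B7=F
pool-wide coverage (13 outcomes): B1=T, B2=T, B2=F, B3=S, B3=E, B4=T, B4=F, B5=T, B5=F, B6=T, B6=F, B7=T, B7=F
checked all size-1 subsets: none covers 13 outcomes (max 10/13)
checked all size-2 subsets: none covers 13 outcomes (max 12/13)
inputs {2, 5, 6} (size 3) cover everything; no size-3 subset with a lexicographically smaller index list covers all 13

Answer: 3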